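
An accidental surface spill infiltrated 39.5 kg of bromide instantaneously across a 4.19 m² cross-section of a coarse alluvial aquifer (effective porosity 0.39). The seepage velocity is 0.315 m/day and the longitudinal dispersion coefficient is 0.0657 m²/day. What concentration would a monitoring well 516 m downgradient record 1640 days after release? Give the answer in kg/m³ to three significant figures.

0.656 kg/m³

For an instantaneous plane source, C(x,t) = M/(n_e·A·√(4πDt)) · exp(−(x−vt)²/(4Dt)), with n_e·A the pore (flow) area.
Plume center vt = 0.315 × 1640 = 516.6 m, so the well at 516 m is 0.6 m upgradient of the peak.
√(4πDt) = 36.80 m, giving peak height M/(n_e·A·√(4πDt)) = 39.5/(0.39 × 4.19 × 36.80) = 0.6569 kg/m³.
(x−vt)²/(4Dt) = (-0.6)²/(4 × 0.0657 × 1640) = 0.0008353; exp(−0.0008353) = 0.9992.
C = 0.6569 × 0.9992 = 0.656 kg/m³.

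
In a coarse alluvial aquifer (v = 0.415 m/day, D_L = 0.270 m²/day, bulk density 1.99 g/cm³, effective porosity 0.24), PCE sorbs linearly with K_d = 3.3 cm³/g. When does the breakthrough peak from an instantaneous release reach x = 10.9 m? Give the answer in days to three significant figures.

702 days

Retardation factor R = 1 + ρ_b·K_d/n = 1 + 1.99 × 3.3/0.24 = 28.36.
Sorption retards both mechanisms: v_R = v/R = 0.01463 m/day, D_R = D/R = 0.009520 m²/day.
Peak time from v_R²t² + 2D_R t − x² = 0: t = (√(D_R² + v_R²x²) − D_R)/v_R².
√(D_R² + v_R²x²) = √(0.009520² + 0.01463² × 10.9²) = 0.1598; v_R² = 0.0002140.
t = (0.1598 − 0.009520)/0.0002140 = 702 days.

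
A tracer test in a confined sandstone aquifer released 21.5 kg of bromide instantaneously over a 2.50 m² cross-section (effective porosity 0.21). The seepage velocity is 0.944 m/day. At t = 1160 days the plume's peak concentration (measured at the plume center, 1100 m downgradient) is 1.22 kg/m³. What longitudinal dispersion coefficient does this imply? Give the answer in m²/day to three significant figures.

At the plume center C_max = M/(n_e·A·√(4πDt)), so D = M²/(4πt·(n_e·A·C_max)²).
n_e·A·C_max = 0.21 × 2.50 × 1.22 = 0.6405 kg/m.
D = 21.5²/(4π × 1160 × 0.6405²) = 0.0773 m²/day.

0.0773 m²/day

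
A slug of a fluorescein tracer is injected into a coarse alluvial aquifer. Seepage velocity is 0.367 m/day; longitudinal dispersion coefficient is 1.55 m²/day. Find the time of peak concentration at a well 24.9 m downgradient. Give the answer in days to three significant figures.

For the 1D instantaneous-source solution, setting ∂C/∂t = 0 at fixed x gives v²t² + 2Dt − x² = 0, so t = (√(D² + v²x²) − D)/v².
√(D² + v²x²) = √(1.55² + 0.367² × 24.9²) = 9.269; v² = 0.134689.
t = (9.269 − 1.55)/0.134689 = 57.3 days (vs. the pure-advection estimate x/v = 67.8 d).

57.3 days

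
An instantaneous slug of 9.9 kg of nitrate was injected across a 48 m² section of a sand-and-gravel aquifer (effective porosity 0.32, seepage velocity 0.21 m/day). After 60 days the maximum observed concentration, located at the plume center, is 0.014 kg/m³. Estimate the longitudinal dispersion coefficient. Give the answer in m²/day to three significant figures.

2.81 m²/day

At the plume center C_max = M/(n_e·A·√(4πDt)), so D = M²/(4πt·(n_e·A·C_max)²).
n_e·A·C_max = 0.32 × 48 × 0.014 = 0.2150 kg/m.
D = 9.9²/(4π × 60 × 0.2150²) = 2.81 m²/day.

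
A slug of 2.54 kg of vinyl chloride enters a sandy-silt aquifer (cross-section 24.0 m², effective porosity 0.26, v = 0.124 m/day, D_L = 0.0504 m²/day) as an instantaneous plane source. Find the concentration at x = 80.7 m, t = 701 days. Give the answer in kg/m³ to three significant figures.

For an instantaneous plane source, C(x,t) = M/(n_e·A·√(4πDt)) · exp(−(x−vt)²/(4Dt)), with n_e·A the pore (flow) area.
Plume center vt = 0.124 × 701 = 86.924 m, so the well at 80.7 m is 6.224 m upgradient of the peak.
√(4πDt) = 21.07 m, giving peak height M/(n_e·A·√(4πDt)) = 2.54/(0.26 × 24.0 × 21.07) = 0.01932 kg/m³.
(x−vt)²/(4Dt) = (-6.224)²/(4 × 0.0504 × 701) = 0.2741; exp(−0.2741) = 0.7603.
C = 0.01932 × 0.7603 = 0.0147 kg/m³.

0.0147 kg/m³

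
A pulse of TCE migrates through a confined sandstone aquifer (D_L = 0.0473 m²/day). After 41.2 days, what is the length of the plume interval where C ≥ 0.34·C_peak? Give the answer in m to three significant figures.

The plume is Gaussian with σ = √(2Dt) = √(2 × 0.0473 × 41.2) = 1.974 m.
C/C_peak = exp(−Δx²/(2σ²)) = 0.34 ⇒ Δx = σ·√(−2 ln 0.34) = 1.974 × 1.469 = 2.900 m.
Width = 2Δx = 5.80 m.

5.80 m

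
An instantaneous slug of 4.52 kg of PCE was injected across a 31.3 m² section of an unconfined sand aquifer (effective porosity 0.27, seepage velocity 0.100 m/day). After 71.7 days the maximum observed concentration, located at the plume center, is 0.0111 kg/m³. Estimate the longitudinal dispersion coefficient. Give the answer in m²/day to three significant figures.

At the plume center C_max = M/(n_e·A·√(4πDt)), so D = M²/(4πt·(n_e·A·C_max)²).
n_e·A·C_max = 0.27 × 31.3 × 0.0111 = 0.09381 kg/m.
D = 4.52²/(4π × 71.7 × 0.09381²) = 2.58 m²/day.

2.58 m²/day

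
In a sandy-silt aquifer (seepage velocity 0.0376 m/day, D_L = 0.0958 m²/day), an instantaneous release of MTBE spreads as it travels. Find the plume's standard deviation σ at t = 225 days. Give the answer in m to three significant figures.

6.57 m

Dispersive spreading gives a Gaussian with σ² = 2Dt; advection only shifts the center.
σ = √(2 × 0.0958 × 225) = 6.57 m.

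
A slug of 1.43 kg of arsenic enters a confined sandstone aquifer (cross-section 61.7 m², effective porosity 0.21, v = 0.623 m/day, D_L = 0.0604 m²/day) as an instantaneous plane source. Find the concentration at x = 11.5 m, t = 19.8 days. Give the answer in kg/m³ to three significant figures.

0.0246 kg/m³

For an instantaneous plane source, C(x,t) = M/(n_e·A·√(4πDt)) · exp(−(x−vt)²/(4Dt)), with n_e·A the pore (flow) area.
Plume center vt = 0.623 × 19.8 = 12.3354 m, so the well at 11.5 m is 0.8354 m upgradient of the peak.
√(4πDt) = 3.877 m, giving peak height M/(n_e·A·√(4πDt)) = 1.43/(0.21 × 61.7 × 3.877) = 0.02847 kg/m³.
(x−vt)²/(4Dt) = (-0.8354)²/(4 × 0.0604 × 19.8) = 0.1459; exp(−0.1459) = 0.8642.
C = 0.02847 × 0.8642 = 0.0246 kg/m³.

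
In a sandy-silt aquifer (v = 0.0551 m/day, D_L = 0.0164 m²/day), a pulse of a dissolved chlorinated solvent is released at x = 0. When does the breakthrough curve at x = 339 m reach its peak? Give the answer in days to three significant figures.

For the 1D instantaneous-source solution, setting ∂C/∂t = 0 at fixed x gives v²t² + 2Dt − x² = 0, so t = (√(D² + v²x²) − D)/v².
√(D² + v²x²) = √(0.0164² + 0.0551² × 339²) = 18.68; v² = 0.00303601.
t = (18.68 − 0.0164)/0.00303601 = 6150 days (vs. the pure-advection estimate x/v = 6150 d).

6150 days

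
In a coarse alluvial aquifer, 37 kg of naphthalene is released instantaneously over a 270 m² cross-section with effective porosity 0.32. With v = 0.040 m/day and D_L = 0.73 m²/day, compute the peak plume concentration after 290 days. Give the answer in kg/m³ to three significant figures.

0.00830 kg/m³

The peak of an instantaneous 1D plume sits at x = vt; there the Gaussian factor is 1 and C_max = M/(n_e·A·√(4πDt)), where n_e·A is the pore area the mass is dissolved in.
√(4πDt) = √(4π × 0.73 × 290) = 51.58 m, so C_max = 37/(0.32 × 270 × 51.58) = 0.00830 kg/m³.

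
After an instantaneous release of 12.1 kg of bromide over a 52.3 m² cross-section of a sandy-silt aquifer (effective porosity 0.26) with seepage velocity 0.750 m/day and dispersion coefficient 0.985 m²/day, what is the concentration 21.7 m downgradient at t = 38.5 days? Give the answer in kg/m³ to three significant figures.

0.0290 kg/m³

For an instantaneous plane source, C(x,t) = M/(n_e·A·√(4πDt)) · exp(−(x−vt)²/(4Dt)), with n_e·A the pore (flow) area.
Plume center vt = 0.750 × 38.5 = 28.875 m, so the well at 21.7 m is 7.175 m upgradient of the peak.
√(4πDt) = 21.83 m, giving peak height M/(n_e·A·√(4πDt)) = 12.1/(0.26 × 52.3 × 21.83) = 0.04076 kg/m³.
(x−vt)²/(4Dt) = (-7.175)²/(4 × 0.985 × 38.5) = 0.3394; exp(−0.3394) = 0.7122.
C = 0.04076 × 0.7122 = 0.0290 kg/m³.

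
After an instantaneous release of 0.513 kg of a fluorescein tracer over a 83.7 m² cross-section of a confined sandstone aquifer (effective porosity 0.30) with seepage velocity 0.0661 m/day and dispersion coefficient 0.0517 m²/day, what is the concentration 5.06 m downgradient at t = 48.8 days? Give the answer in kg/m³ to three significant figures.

For an instantaneous plane source, C(x,t) = M/(n_e·A·√(4πDt)) · exp(−(x−vt)²/(4Dt)), with n_e·A the pore (flow) area.
Plume center vt = 0.0661 × 48.8 = 3.22568 m, so the well at 5.06 m is 1.83432 m downgradient of the peak.
√(4πDt) = 5.631 m, giving peak height M/(n_e·A·√(4πDt)) = 0.513/(0.30 × 83.7 × 5.631) = 0.003628 kg/m³.
(x−vt)²/(4Dt) = (1.83432)²/(4 × 0.0517 × 48.8) = 0.3334; exp(−0.3334) = 0.7165.
C = 0.003628 × 0.7165 = 0.00260 kg/m³.

0.00260 kg/m³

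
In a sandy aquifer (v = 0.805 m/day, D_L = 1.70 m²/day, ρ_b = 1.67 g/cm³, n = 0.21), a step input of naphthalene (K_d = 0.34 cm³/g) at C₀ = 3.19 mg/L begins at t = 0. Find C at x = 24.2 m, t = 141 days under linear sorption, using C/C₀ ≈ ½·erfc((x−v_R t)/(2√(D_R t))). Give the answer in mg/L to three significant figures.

Retardation factor R = 1 + ρ_b·K_d/n = 1 + 1.67 × 0.34/0.21 = 3.704.
Sorption retards both mechanisms: v_R = v/R = 0.2173 m/day, D_R = D/R = 0.4590 m²/day.
v_R·t = 0.2173 × 141 = 30.6393 m; 2√(D_R t) = 16.09 m; argument = (24.2 − 30.6393)/16.09 = -0.4002.
C = C₀ × ½·erfc(-0.4002) = 3.19 × 0.7143 = 2.28 mg/L.

2.28 mg/L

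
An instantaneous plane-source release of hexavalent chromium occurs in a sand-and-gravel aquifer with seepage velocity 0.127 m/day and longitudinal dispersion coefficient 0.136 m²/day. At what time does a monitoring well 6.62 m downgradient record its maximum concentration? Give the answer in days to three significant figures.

44.4 days

For the 1D instantaneous-source solution, setting ∂C/∂t = 0 at fixed x gives v²t² + 2Dt − x² = 0, so t = (√(D² + v²x²) − D)/v².
√(D² + v²x²) = √(0.136² + 0.127² × 6.62²) = 0.8517; v² = 0.016129.
t = (0.8517 − 0.136)/0.016129 = 44.4 days (vs. the pure-advection estimate x/v = 52.1 d).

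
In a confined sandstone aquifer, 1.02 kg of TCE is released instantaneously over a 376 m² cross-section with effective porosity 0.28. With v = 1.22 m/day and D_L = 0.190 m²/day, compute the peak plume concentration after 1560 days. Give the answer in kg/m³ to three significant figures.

The peak of an instantaneous 1D plume sits at x = vt; there the Gaussian factor is 1 and C_max = M/(n_e·A·√(4πDt)), where n_e·A is the pore area the mass is dissolved in.
√(4πDt) = √(4π × 0.190 × 1560) = 61.03 m, so C_max = 1.02/(0.28 × 376 × 61.03) = 0.000159 kg/m³.

0.000159 kg/m³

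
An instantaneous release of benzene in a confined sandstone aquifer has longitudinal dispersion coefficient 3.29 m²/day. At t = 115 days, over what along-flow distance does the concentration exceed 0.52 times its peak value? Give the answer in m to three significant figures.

62.9 m

The plume is Gaussian with σ = √(2Dt) = √(2 × 3.29 × 115) = 27.51 m.
C/C_peak = exp(−Δx²/(2σ²)) = 0.52 ⇒ Δx = σ·√(−2 ln 0.52) = 27.51 × 1.144 = 31.47 m.
Width = 2Δx = 62.9 m.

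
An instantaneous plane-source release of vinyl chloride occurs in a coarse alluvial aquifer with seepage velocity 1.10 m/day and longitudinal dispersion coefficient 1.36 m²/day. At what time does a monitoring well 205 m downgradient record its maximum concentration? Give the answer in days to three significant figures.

185 days

For the 1D instantaneous-source solution, setting ∂C/∂t = 0 at fixed x gives v²t² + 2Dt − x² = 0, so t = (√(D² + v²x²) − D)/v².
√(D² + v²x²) = √(1.36² + 1.10² × 205²) = 225.5; v² = 1.21.
t = (225.5 − 1.36)/1.21 = 185 days (vs. the pure-advection estimate x/v = 186 d).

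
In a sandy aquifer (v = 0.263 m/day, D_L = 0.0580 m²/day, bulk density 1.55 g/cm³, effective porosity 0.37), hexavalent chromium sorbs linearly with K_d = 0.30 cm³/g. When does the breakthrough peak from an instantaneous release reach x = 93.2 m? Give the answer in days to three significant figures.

798 days

Retardation factor R = 1 + ρ_b·K_d/n = 1 + 1.55 × 0.30/0.37 = 2.257.
Sorption retards both mechanisms: v_R = v/R = 0.1165 m/day, D_R = D/R = 0.02570 m²/day.
Peak time from v_R²t² + 2D_R t − x² = 0: t = (√(D_R² + v_R²x²) − D_R)/v_R².
√(D_R² + v_R²x²) = √(0.02570² + 0.1165² × 93.2²) = 10.86; v_R² = 0.01357.
t = (10.86 − 0.02570)/0.01357 = 798 days.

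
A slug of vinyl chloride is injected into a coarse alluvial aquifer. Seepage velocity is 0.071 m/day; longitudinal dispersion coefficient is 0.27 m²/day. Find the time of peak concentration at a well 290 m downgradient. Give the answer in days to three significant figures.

For the 1D instantaneous-source solution, setting ∂C/∂t = 0 at fixed x gives v²t² + 2Dt − x² = 0, so t = (√(D² + v²x²) − D)/v².
√(D² + v²x²) = √(0.27² + 0.071² × 290²) = 20.59; v² = 0.005041.
t = (20.59 − 0.27)/0.005041 = 4030 days (vs. the pure-advection estimate x/v = 4080 d).

4030 days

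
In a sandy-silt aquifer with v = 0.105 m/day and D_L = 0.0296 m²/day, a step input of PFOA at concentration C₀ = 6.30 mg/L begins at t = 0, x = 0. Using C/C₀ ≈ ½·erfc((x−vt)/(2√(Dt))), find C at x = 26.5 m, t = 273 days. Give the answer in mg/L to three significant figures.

4.44 mg/L

For a continuous step input, C/C₀ ≈ ½·erfc((x−vt)/(2√(Dt))).
vt = 0.105 × 273 = 28.665 m and 2√(Dt) = 2√(0.0296 × 273) = 5.685 m.
Argument (x−vt)/(2√(Dt)) = (26.5 − 28.665)/5.685 = -0.3808; ½·erfc(-0.3808) = 0.7049.
C = 6.30 × 0.7049 = 4.44 mg/L.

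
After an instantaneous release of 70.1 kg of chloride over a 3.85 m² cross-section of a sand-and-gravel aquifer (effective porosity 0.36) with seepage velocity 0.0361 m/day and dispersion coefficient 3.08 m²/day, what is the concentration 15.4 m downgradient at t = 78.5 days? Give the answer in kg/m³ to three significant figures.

For an instantaneous plane source, C(x,t) = M/(n_e·A·√(4πDt)) · exp(−(x−vt)²/(4Dt)), with n_e·A the pore (flow) area.
Plume center vt = 0.0361 × 78.5 = 2.83385 m, so the well at 15.4 m is 12.56615 m downgradient of the peak.
√(4πDt) = 55.12 m, giving peak height M/(n_e·A·√(4πDt)) = 70.1/(0.36 × 3.85 × 55.12) = 0.9176 kg/m³.
(x−vt)²/(4Dt) = (12.56615)²/(4 × 3.08 × 78.5) = 0.1633; exp(−0.1633) = 0.8493.
C = 0.9176 × 0.8493 = 0.779 kg/m³.

0.779 kg/m³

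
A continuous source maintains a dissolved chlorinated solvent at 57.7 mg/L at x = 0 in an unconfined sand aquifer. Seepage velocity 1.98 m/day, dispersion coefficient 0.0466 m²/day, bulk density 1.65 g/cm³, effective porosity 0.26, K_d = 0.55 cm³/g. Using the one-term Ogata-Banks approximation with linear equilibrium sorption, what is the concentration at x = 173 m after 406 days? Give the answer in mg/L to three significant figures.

56.6 mg/L

Retardation factor R = 1 + ρ_b·K_d/n = 1 + 1.65 × 0.55/0.26 = 4.490.
Sorption retards both mechanisms: v_R = v/R = 0.4410 m/day, D_R = D/R = 0.01038 m²/day.
v_R·t = 0.4410 × 406 = 179.046 m; 2√(D_R t) = 4.106 m; argument = (173 − 179.046)/4.106 = -1.472.
C = C₀ × ½·erfc(-1.472) = 57.7 × 0.9813 = 56.6 mg/L.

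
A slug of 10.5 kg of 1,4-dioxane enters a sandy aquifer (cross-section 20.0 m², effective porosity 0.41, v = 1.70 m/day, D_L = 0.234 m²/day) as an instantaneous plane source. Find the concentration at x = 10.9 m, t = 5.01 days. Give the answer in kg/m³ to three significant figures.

0.0994 kg/m³

For an instantaneous plane source, C(x,t) = M/(n_e·A·√(4πDt)) · exp(−(x−vt)²/(4Dt)), with n_e·A the pore (flow) area.
Plume center vt = 1.70 × 5.01 = 8.517 m, so the well at 10.9 m is 2.383 m downgradient of the peak.
√(4πDt) = 3.838 m, giving peak height M/(n_e·A·√(4πDt)) = 10.5/(0.41 × 20.0 × 3.838) = 0.3336 kg/m³.
(x−vt)²/(4Dt) = (2.383)²/(4 × 0.234 × 5.01) = 1.211; exp(−1.211) = 0.2979.
C = 0.3336 × 0.2979 = 0.0994 kg/m³.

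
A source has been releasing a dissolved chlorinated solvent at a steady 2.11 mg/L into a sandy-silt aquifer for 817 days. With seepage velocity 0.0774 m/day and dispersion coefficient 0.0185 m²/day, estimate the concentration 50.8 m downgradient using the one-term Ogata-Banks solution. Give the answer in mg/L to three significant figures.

For a continuous step input, C/C₀ ≈ ½·erfc((x−vt)/(2√(Dt))).
vt = 0.0774 × 817 = 63.2358 m and 2√(Dt) = 2√(0.0185 × 817) = 7.775 m.
Argument (x−vt)/(2√(Dt)) = (50.8 − 63.2358)/7.775 = -1.599; ½·erfc(-1.599) = 0.9881.
C = 2.11 × 0.9881 = 2.08 mg/L.

2.08 mg/L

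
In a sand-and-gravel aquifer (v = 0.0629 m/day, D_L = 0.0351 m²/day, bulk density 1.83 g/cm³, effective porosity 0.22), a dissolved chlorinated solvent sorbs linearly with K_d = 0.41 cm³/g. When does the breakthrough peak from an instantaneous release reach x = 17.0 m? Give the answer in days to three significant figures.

1150 days

Retardation factor R = 1 + ρ_b·K_d/n = 1 + 1.83 × 0.41/0.22 = 4.410.
Sorption retards both mechanisms: v_R = v/R = 0.01426 m/day, D_R = D/R = 0.007959 m²/day.
Peak time from v_R²t² + 2D_R t − x² = 0: t = (√(D_R² + v_R²x²) − D_R)/v_R².
√(D_R² + v_R²x²) = √(0.007959² + 0.01426² × 17.0²) = 0.2426; v_R² = 0.0002033.
t = (0.2426 − 0.007959)/0.0002033 = 1150 days.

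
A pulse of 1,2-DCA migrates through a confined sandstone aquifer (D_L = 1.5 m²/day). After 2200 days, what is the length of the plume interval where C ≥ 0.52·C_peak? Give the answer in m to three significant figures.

The plume is Gaussian with σ = √(2Dt) = √(2 × 1.5 × 2200) = 81.24 m.
C/C_peak = exp(−Δx²/(2σ²)) = 0.52 ⇒ Δx = σ·√(−2 ln 0.52) = 81.24 × 1.144 = 92.94 m.
Width = 2Δx = 186 m.

186 m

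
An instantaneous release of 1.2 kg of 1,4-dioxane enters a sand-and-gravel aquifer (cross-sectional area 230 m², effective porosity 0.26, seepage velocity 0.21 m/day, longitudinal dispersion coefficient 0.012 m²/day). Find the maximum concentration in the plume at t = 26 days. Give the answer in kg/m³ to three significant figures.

The peak of an instantaneous 1D plume sits at x = vt; there the Gaussian factor is 1 and C_max = M/(n_e·A·√(4πDt)), where n_e·A is the pore area the mass is dissolved in.
√(4πDt) = √(4π × 0.012 × 26) = 1.980 m, so C_max = 1.2/(0.26 × 230 × 1.980) = 0.0101 kg/m³.

0.0101 kg/m³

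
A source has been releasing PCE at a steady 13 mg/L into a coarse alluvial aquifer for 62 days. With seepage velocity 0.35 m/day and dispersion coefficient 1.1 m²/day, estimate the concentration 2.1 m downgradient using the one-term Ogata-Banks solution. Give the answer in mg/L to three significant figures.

For a continuous step input, C/C₀ ≈ ½·erfc((x−vt)/(2√(Dt))).
vt = 0.35 × 62 = 21.7 m and 2√(Dt) = 2√(1.1 × 62) = 16.52 m.
Argument (x−vt)/(2√(Dt)) = (2.1 − 21.7)/16.52 = -1.186; ½·erfc(-1.186) = 0.9533.
C = 13 × 0.9533 = 12.4 mg/L.

12.4 mg/L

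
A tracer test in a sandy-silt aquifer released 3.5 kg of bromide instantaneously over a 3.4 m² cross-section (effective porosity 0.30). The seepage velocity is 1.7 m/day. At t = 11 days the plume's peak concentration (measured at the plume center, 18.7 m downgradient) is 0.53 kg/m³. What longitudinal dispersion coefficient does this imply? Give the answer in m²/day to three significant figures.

0.303 m²/day

At the plume center C_max = M/(n_e·A·√(4πDt)), so D = M²/(4πt·(n_e·A·C_max)²).
n_e·A·C_max = 0.30 × 3.4 × 0.53 = 0.5406 kg/m.
D = 3.5²/(4π × 11 × 0.5406²) = 0.303 m²/day.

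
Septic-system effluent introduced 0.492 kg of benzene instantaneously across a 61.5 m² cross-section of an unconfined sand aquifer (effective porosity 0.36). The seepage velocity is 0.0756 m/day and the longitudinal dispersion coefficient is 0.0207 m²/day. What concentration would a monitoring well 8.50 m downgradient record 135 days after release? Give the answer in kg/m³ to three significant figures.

0.00289 kg/m³

For an instantaneous plane source, C(x,t) = M/(n_e·A·√(4πDt)) · exp(−(x−vt)²/(4Dt)), with n_e·A the pore (flow) area.
Plume center vt = 0.0756 × 135 = 10.206 m, so the well at 8.50 m is 1.706 m upgradient of the peak.
√(4πDt) = 5.926 m, giving peak height M/(n_e·A·√(4πDt)) = 0.492/(0.36 × 61.5 × 5.926) = 0.003750 kg/m³.
(x−vt)²/(4Dt) = (-1.706)²/(4 × 0.0207 × 135) = 0.2604; exp(−0.2604) = 0.7707.
C = 0.003750 × 0.7707 = 0.00289 kg/m³.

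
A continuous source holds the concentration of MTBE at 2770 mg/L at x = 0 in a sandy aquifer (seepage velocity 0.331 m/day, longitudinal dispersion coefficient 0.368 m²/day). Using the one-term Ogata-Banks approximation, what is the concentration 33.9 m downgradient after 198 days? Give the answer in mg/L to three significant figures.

For a continuous step input, C/C₀ ≈ ½·erfc((x−vt)/(2√(Dt))).
vt = 0.331 × 198 = 65.538 m and 2√(Dt) = 2√(0.368 × 198) = 17.07 m.
Argument (x−vt)/(2√(Dt)) = (33.9 − 65.538)/17.07 = -1.853; ½·erfc(-1.853) = 0.9956.
C = 2770 × 0.9956 = 2760 mg/L.

2760 mg/L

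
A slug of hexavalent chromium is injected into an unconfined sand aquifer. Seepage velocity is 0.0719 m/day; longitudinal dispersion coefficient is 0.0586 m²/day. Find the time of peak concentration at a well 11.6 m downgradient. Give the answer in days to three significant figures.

For the 1D instantaneous-source solution, setting ∂C/∂t = 0 at fixed x gives v²t² + 2Dt − x² = 0, so t = (√(D² + v²x²) − D)/v².
√(D² + v²x²) = √(0.0586² + 0.0719² × 11.6²) = 0.8361; v² = 0.00516961.
t = (0.8361 − 0.0586)/0.00516961 = 150 days (vs. the pure-advection estimate x/v = 161 d).

150 days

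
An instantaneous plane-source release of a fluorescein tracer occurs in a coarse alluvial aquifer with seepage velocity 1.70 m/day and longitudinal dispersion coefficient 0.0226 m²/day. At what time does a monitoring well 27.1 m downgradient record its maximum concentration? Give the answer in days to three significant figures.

For the 1D instantaneous-source solution, setting ∂C/∂t = 0 at fixed x gives v²t² + 2Dt − x² = 0, so t = (√(D² + v²x²) − D)/v².
√(D² + v²x²) = √(0.0226² + 1.70² × 27.1²) = 46.07; v² = 2.89.
t = (46.07 − 0.0226)/2.89 = 15.9 days (vs. the pure-advection estimate x/v = 15.9 d).

15.9 days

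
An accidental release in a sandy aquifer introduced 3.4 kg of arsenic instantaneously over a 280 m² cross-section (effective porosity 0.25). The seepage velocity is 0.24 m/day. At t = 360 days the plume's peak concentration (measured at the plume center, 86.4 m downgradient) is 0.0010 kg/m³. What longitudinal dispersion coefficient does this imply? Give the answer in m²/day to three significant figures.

0.521 m²/day

At the plume center C_max = M/(n_e·A·√(4πDt)), so D = M²/(4πt·(n_e·A·C_max)²).
n_e·A·C_max = 0.25 × 280 × 0.0010 = 0.07000 kg/m.
D = 3.4²/(4π × 360 × 0.07000²) = 0.521 m²/day.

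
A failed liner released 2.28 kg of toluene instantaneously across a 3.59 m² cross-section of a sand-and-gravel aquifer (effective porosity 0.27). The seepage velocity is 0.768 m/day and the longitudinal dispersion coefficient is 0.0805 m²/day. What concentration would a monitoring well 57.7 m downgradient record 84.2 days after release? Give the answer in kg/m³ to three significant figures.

For an instantaneous plane source, C(x,t) = M/(n_e·A·√(4πDt)) · exp(−(x−vt)²/(4Dt)), with n_e·A the pore (flow) area.
Plume center vt = 0.768 × 84.2 = 64.6656 m, so the well at 57.7 m is 6.9656 m upgradient of the peak.
√(4πDt) = 9.229 m, giving peak height M/(n_e·A·√(4πDt)) = 2.28/(0.27 × 3.59 × 9.229) = 0.2549 kg/m³.
(x−vt)²/(4Dt) = (-6.9656)²/(4 × 0.0805 × 84.2) = 1.790; exp(−1.790) = 0.1670.
C = 0.2549 × 0.1670 = 0.0426 kg/m³.

0.0426 kg/m³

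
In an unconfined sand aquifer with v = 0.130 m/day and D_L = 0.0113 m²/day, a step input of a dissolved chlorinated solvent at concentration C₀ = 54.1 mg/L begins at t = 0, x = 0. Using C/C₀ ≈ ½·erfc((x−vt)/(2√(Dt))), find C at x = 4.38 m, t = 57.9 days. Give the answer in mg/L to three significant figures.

53.9 mg/L

For a continuous step input, C/C₀ ≈ ½·erfc((x−vt)/(2√(Dt))).
vt = 0.130 × 57.9 = 7.527 m and 2√(Dt) = 2√(0.0113 × 57.9) = 1.618 m.
Argument (x−vt)/(2√(Dt)) = (4.38 − 7.527)/1.618 = -1.945; ½·erfc(-1.945) = 0.9970.
C = 54.1 × 0.9970 = 53.9 mg/L.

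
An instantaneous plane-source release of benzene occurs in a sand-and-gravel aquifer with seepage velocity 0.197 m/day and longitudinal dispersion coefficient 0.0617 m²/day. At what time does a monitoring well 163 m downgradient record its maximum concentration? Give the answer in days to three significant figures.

For the 1D instantaneous-source solution, setting ∂C/∂t = 0 at fixed x gives v²t² + 2Dt − x² = 0, so t = (√(D² + v²x²) − D)/v².
√(D² + v²x²) = √(0.0617² + 0.197² × 163²) = 32.11; v² = 0.038809.
t = (32.11 − 0.0617)/0.038809 = 826 days (vs. the pure-advection estimate x/v = 827 d).

826 days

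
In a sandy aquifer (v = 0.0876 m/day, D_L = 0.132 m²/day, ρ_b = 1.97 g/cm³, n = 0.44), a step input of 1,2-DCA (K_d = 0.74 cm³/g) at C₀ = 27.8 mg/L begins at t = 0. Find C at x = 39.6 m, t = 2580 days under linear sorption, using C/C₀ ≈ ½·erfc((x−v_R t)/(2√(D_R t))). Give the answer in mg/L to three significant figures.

23.5 mg/L

Retardation factor R = 1 + ρ_b·K_d/n = 1 + 1.97 × 0.74/0.44 = 4.313.
Sorption retards both mechanisms: v_R = v/R = 0.02031 m/day, D_R = D/R = 0.03061 m²/day.
v_R·t = 0.02031 × 2580 = 52.3998 m; 2√(D_R t) = 17.77 m; argument = (39.6 − 52.3998)/17.77 = -0.7203.
C = C₀ × ½·erfc(-0.7203) = 27.8 × 0.8458 = 23.5 mg/L.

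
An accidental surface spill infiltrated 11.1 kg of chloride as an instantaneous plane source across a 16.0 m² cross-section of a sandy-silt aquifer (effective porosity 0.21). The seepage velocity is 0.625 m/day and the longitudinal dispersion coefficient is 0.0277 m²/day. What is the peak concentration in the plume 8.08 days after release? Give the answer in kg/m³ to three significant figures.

The peak of an instantaneous 1D plume sits at x = vt; there the Gaussian factor is 1 and C_max = M/(n_e·A·√(4πDt)), where n_e·A is the pore area the mass is dissolved in.
√(4πDt) = √(4π × 0.0277 × 8.08) = 1.677 m, so C_max = 11.1/(0.21 × 16.0 × 1.677) = 1.97 kg/m³.

1.97 kg/m³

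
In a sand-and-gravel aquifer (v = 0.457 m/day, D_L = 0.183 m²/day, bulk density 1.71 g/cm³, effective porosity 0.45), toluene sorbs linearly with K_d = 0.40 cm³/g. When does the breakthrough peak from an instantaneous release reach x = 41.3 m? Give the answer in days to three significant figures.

226 days

Retardation factor R = 1 + ρ_b·K_d/n = 1 + 1.71 × 0.40/0.45 = 2.520.
Sorption retards both mechanisms: v_R = v/R = 0.1813 m/day, D_R = D/R = 0.07262 m²/day.
Peak time from v_R²t² + 2D_R t − x² = 0: t = (√(D_R² + v_R²x²) − D_R)/v_R².
√(D_R² + v_R²x²) = √(0.07262² + 0.1813² × 41.3²) = 7.488; v_R² = 0.03287.
t = (7.488 − 0.07262)/0.03287 = 226 days.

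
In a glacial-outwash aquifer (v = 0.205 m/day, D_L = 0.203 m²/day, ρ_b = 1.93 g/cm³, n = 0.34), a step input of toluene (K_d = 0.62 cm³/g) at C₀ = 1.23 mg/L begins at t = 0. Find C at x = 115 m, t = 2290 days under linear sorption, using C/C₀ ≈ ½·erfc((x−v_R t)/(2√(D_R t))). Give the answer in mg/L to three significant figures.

0.269 mg/L

Retardation factor R = 1 + ρ_b·K_d/n = 1 + 1.93 × 0.62/0.34 = 4.519.
Sorption retards both mechanisms: v_R = v/R = 0.04536 m/day, D_R = D/R = 0.04492 m²/day.
v_R·t = 0.04536 × 2290 = 103.8744 m; 2√(D_R t) = 20.28 m; argument = (115 − 103.8744)/20.28 = 0.5486.
C = C₀ × ½·erfc(0.5486) = 1.23 × 0.2189 = 0.269 mg/L.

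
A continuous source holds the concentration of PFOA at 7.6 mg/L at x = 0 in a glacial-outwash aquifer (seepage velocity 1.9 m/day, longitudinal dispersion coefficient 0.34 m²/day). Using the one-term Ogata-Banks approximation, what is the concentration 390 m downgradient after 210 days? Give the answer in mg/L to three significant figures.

5.88 mg/L

For a continuous step input, C/C₀ ≈ ½·erfc((x−vt)/(2√(Dt))).
vt = 1.9 × 210 = 399 m and 2√(Dt) = 2√(0.34 × 210) = 16.90 m.
Argument (x−vt)/(2√(Dt)) = (390 − 399)/16.90 = -0.5325; ½·erfc(-0.5325) = 0.7743.
C = 7.6 × 0.7743 = 5.88 mg/L.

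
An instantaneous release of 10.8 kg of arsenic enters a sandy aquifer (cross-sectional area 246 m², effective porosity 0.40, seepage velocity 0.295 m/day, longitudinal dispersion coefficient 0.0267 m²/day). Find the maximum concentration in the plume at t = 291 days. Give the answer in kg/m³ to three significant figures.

The peak of an instantaneous 1D plume sits at x = vt; there the Gaussian factor is 1 and C_max = M/(n_e·A·√(4πDt)), where n_e·A is the pore area the mass is dissolved in.
√(4πDt) = √(4π × 0.0267 × 291) = 9.881 m, so C_max = 10.8/(0.40 × 246 × 9.881) = 0.0111 kg/m³.

0.0111 kg/m³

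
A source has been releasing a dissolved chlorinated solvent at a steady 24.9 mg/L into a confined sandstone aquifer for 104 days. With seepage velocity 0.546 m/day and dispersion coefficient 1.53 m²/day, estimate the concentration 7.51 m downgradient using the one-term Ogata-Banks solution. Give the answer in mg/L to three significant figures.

For a continuous step input, C/C₀ ≈ ½·erfc((x−vt)/(2√(Dt))).
vt = 0.546 × 104 = 56.784 m and 2√(Dt) = 2√(1.53 × 104) = 25.23 m.
Argument (x−vt)/(2√(Dt)) = (7.51 − 56.784)/25.23 = -1.953; ½·erfc(-1.953) = 0.9971.
C = 24.9 × 0.9971 = 24.8 mg/L.

24.8 mg/L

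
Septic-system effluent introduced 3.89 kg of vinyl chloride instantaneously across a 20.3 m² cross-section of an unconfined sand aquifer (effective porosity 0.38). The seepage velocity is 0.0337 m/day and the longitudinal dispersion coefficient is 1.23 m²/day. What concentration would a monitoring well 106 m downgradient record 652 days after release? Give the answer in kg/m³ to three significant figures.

For an instantaneous plane source, C(x,t) = M/(n_e·A·√(4πDt)) · exp(−(x−vt)²/(4Dt)), with n_e·A the pore (flow) area.
Plume center vt = 0.0337 × 652 = 21.9724 m, so the well at 106 m is 84.0276 m downgradient of the peak.
√(4πDt) = 100.4 m, giving peak height M/(n_e·A·√(4πDt)) = 3.89/(0.38 × 20.3 × 100.4) = 0.005023 kg/m³.
(x−vt)²/(4Dt) = (84.0276)²/(4 × 1.23 × 652) = 2.201; exp(−2.201) = 0.1107.
C = 0.005023 × 0.1107 = 0.000556 kg/m³.

0.000556 kg/m³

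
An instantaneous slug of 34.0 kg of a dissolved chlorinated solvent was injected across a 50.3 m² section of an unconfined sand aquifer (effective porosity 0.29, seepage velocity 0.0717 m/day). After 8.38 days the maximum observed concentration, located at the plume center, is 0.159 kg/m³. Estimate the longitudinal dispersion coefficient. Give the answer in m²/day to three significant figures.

2.04 m²/day

At the plume center C_max = M/(n_e·A·√(4πDt)), so D = M²/(4πt·(n_e·A·C_max)²).
n_e·A·C_max = 0.29 × 50.3 × 0.159 = 2.319 kg/m.
D = 34.0²/(4π × 8.38 × 2.319²) = 2.04 m²/day.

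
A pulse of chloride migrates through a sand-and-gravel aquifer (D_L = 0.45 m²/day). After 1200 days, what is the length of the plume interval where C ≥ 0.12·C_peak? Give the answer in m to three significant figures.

135 m

The plume is Gaussian with σ = √(2Dt) = √(2 × 0.45 × 1200) = 32.86 m.
C/C_peak = exp(−Δx²/(2σ²)) = 0.12 ⇒ Δx = σ·√(−2 ln 0.12) = 32.86 × 2.059 = 67.66 m.
Width = 2Δx = 135 m.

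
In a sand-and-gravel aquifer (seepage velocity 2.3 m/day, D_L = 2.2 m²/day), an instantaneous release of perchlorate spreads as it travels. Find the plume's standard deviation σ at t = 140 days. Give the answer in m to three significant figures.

Dispersive spreading gives a Gaussian with σ² = 2Dt; advection only shifts the center.
σ = √(2 × 2.2 × 140) = 24.8 m.

24.8 m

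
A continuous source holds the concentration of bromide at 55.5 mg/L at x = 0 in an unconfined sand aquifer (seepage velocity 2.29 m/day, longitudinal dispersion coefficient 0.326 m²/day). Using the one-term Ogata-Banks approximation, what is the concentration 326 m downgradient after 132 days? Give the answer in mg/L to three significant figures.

0.293 mg/L

For a continuous step input, C/C₀ ≈ ½·erfc((x−vt)/(2√(Dt))).
vt = 2.29 × 132 = 302.28 m and 2√(Dt) = 2√(0.326 × 132) = 13.12 m.
Argument (x−vt)/(2√(Dt)) = (326 − 302.28)/13.12 = 1.808; ½·erfc(1.808) = 0.005281.
C = 55.5 × 0.005281 = 0.293 mg/L.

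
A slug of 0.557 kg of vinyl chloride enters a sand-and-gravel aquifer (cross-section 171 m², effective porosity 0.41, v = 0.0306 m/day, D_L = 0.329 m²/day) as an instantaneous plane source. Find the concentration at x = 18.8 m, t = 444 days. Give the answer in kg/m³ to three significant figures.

0.000177 kg/m³

For an instantaneous plane source, C(x,t) = M/(n_e·A·√(4πDt)) · exp(−(x−vt)²/(4Dt)), with n_e·A the pore (flow) area.
Plume center vt = 0.0306 × 444 = 13.5864 m, so the well at 18.8 m is 5.2136 m downgradient of the peak.
√(4πDt) = 42.84 m, giving peak height M/(n_e·A·√(4πDt)) = 0.557/(0.41 × 171 × 42.84) = 0.0001854 kg/m³.
(x−vt)²/(4Dt) = (5.2136)²/(4 × 0.329 × 444) = 0.04652; exp(−0.04652) = 0.9545.
C = 0.0001854 × 0.9545 = 0.000177 kg/m³.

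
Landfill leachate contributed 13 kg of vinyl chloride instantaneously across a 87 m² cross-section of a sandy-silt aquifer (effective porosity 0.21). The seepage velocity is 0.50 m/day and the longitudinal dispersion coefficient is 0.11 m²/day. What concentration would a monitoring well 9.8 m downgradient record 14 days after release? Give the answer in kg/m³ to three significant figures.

For an instantaneous plane source, C(x,t) = M/(n_e·A·√(4πDt)) · exp(−(x−vt)²/(4Dt)), with n_e·A the pore (flow) area.
Plume center vt = 0.50 × 14 = 7 m, so the well at 9.8 m is 2.8 m downgradient of the peak.
√(4πDt) = 4.399 m, giving peak height M/(n_e·A·√(4πDt)) = 13/(0.21 × 87 × 4.399) = 0.1618 kg/m³.
(x−vt)²/(4Dt) = (2.8)²/(4 × 0.11 × 14) = 1.273; exp(−1.273) = 0.2800.
C = 0.1618 × 0.2800 = 0.0453 kg/m³.

0.0453 kg/m³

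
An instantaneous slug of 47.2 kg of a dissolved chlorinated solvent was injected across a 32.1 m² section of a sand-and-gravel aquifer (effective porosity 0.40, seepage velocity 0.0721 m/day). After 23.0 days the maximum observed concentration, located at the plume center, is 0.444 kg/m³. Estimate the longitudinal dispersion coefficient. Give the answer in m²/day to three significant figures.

0.237 m²/day

At the plume center C_max = M/(n_e·A·√(4πDt)), so D = M²/(4πt·(n_e·A·C_max)²).
n_e·A·C_max = 0.40 × 32.1 × 0.444 = 5.701 kg/m.
D = 47.2²/(4π × 23.0 × 5.701²) = 0.237 m²/day.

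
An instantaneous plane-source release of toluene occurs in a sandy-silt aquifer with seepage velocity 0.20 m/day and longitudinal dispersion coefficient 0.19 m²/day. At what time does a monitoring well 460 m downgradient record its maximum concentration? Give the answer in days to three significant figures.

2300 days

For the 1D instantaneous-source solution, setting ∂C/∂t = 0 at fixed x gives v²t² + 2Dt − x² = 0, so t = (√(D² + v²x²) − D)/v².
√(D² + v²x²) = √(0.19² + 0.20² × 460²) = 92.00; v² = 0.04.
t = (92.00 − 0.19)/0.04 = 2300 days (vs. the pure-advection estimate x/v = 2300 d).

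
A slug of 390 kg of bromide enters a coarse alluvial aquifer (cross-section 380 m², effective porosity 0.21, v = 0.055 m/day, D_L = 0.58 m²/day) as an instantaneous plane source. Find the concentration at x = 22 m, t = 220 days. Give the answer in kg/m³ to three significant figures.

0.101 kg/m³

For an instantaneous plane source, C(x,t) = M/(n_e·A·√(4πDt)) · exp(−(x−vt)²/(4Dt)), with n_e·A the pore (flow) area.
Plume center vt = 0.055 × 220 = 12.1 m, so the well at 22 m is 9.9 m downgradient of the peak.
√(4πDt) = 40.04 m, giving peak height M/(n_e·A·√(4πDt)) = 390/(0.21 × 380 × 40.04) = 0.1221 kg/m³.
(x−vt)²/(4Dt) = (9.9)²/(4 × 0.58 × 220) = 0.1920; exp(−0.1920) = 0.8253.
C = 0.1221 × 0.8253 = 0.101 kg/m³.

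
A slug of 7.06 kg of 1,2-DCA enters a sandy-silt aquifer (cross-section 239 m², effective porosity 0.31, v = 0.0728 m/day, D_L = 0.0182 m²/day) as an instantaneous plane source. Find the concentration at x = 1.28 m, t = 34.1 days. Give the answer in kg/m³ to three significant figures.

0.0191 kg/m³

For an instantaneous plane source, C(x,t) = M/(n_e·A·√(4πDt)) · exp(−(x−vt)²/(4Dt)), with n_e·A the pore (flow) area.
Plume center vt = 0.0728 × 34.1 = 2.48248 m, so the well at 1.28 m is 1.20248 m upgradient of the peak.
√(4πDt) = 2.793 m, giving peak height M/(n_e·A·√(4πDt)) = 7.06/(0.31 × 239 × 2.793) = 0.03412 kg/m³.
(x−vt)²/(4Dt) = (-1.20248)²/(4 × 0.0182 × 34.1) = 0.5825; exp(−0.5825) = 0.5585.
C = 0.03412 × 0.5585 = 0.0191 kg/m³.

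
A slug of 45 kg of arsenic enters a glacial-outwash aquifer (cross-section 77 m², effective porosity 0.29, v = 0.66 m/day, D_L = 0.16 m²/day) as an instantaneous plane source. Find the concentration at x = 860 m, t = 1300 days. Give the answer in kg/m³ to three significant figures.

0.0392 kg/m³

For an instantaneous plane source, C(x,t) = M/(n_e·A·√(4πDt)) · exp(−(x−vt)²/(4Dt)), with n_e·A the pore (flow) area.
Plume center vt = 0.66 × 1300 = 858 m, so the well at 860 m is 2 m downgradient of the peak.
√(4πDt) = 51.13 m, giving peak height M/(n_e·A·√(4πDt)) = 45/(0.29 × 77 × 51.13) = 0.03941 kg/m³.
(x−vt)²/(4Dt) = (2)²/(4 × 0.16 × 1300) = 0.004808; exp(−0.004808) = 0.9952.
C = 0.03941 × 0.9952 = 0.0392 kg/m³.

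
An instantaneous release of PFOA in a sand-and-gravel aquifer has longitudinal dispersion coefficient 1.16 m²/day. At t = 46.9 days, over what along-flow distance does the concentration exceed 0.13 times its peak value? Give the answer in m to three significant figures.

The plume is Gaussian with σ = √(2Dt) = √(2 × 1.16 × 46.9) = 10.43 m.
C/C_peak = exp(−Δx²/(2σ²)) = 0.13 ⇒ Δx = σ·√(−2 ln 0.13) = 10.43 × 2.020 = 21.07 m.
Width = 2Δx = 42.1 m.

42.1 m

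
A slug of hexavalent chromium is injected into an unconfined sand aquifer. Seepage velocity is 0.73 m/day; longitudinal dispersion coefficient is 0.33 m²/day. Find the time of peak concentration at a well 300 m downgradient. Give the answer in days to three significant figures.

410 days

For the 1D instantaneous-source solution, setting ∂C/∂t = 0 at fixed x gives v²t² + 2Dt − x² = 0, so t = (√(D² + v²x²) − D)/v².
√(D² + v²x²) = √(0.33² + 0.73² × 300²) = 219.0; v² = 0.5329.
t = (219.0 − 0.33)/0.5329 = 410 days (vs. the pure-advection estimate x/v = 411 d).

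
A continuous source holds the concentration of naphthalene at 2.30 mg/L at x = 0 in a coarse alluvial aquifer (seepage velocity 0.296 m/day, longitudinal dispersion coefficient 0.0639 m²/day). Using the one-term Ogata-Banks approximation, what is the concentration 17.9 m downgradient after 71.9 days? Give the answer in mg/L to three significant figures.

For a continuous step input, C/C₀ ≈ ½·erfc((x−vt)/(2√(Dt))).
vt = 0.296 × 71.9 = 21.2824 m and 2√(Dt) = 2√(0.0639 × 71.9) = 4.287 m.
Argument (x−vt)/(2√(Dt)) = (17.9 − 21.2824)/4.287 = -0.7890; ½·erfc(-0.7890) = 0.8677.
C = 2.30 × 0.8677 = 2.00 mg/L.

2.00 mg/L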